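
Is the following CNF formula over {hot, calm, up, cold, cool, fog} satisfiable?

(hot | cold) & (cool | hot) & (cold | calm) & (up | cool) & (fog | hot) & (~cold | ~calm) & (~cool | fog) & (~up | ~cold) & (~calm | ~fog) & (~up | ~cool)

Branch on hot: set hot = 0.
The clause (cold) is unit, so cold = 1.
The clause (cool) is unit, so cool = 1.
The clause (fog) is unit, so fog = 1.
The clause (~calm) is unit, so calm = 0.
The clause (~up) is unit, so up = 0.
All clauses are satisfied.
A satisfying assignment: hot: 0; calm: 0; up: 0; cold: 1; cool: 1; fog: 1.

Yes, satisfiable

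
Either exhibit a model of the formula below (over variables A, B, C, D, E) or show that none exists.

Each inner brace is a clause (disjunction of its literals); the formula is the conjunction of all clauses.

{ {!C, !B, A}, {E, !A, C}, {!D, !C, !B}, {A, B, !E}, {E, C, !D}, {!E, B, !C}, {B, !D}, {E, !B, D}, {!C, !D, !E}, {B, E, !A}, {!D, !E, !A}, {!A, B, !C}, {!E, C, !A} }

Try B = true.
Try C = false.
Try E = true.
The clause (!A) is unit, so A = false.
Every clause is now satisfied; D is unconstrained.

A=false; B=true; C=false; D=true; E=true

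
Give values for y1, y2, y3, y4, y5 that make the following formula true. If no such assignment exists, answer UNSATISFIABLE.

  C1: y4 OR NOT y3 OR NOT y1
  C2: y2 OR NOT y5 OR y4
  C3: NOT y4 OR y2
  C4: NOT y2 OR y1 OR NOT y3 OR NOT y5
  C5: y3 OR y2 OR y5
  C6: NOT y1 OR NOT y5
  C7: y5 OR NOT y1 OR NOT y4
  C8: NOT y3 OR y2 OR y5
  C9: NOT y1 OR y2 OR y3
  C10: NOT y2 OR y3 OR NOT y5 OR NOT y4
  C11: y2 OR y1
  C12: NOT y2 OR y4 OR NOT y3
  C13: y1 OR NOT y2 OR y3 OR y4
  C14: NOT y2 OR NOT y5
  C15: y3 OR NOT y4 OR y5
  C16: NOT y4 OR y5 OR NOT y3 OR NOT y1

Try y4 = true.
Unit clause (y2) forces y2 = true.
Unit clause (NOT y5) forces y5 = false.
Unit clause (NOT y1) forces y1 = false.
Unit clause (y3) forces y3 = true.
Every clause now holds.

y1=false,  y2=true,  y3=true,  y4=true,  y5=false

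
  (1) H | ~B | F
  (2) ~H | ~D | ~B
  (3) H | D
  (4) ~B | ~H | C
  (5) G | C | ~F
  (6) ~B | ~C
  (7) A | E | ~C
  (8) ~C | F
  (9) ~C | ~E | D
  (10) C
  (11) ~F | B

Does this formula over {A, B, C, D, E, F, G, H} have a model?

From the singleton clause (C), C = 1.
From the singleton clause (~B), B = 0.
From the singleton clause (F), F = 1.
But (~F) is also a unit clause — contradiction.
No assignment satisfies every clause.

Unsatisfiable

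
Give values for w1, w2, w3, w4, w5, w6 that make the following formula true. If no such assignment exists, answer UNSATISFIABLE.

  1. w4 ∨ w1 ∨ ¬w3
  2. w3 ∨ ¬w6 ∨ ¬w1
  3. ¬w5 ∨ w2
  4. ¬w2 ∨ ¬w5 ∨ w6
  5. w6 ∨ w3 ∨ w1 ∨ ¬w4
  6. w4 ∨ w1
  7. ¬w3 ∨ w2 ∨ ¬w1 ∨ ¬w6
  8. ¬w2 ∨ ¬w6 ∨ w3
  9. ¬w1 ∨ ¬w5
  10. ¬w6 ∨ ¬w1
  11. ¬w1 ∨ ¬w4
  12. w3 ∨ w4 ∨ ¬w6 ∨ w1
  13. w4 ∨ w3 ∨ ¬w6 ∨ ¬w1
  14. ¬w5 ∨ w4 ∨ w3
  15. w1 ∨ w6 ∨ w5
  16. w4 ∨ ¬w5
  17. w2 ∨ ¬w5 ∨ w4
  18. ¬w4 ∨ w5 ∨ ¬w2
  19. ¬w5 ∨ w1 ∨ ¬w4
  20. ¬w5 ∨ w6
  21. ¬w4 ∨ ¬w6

Branch on w5: set w5 = False.
Branch on w4: set w4 = False.
The clause (w1) is unit, so w1 = True.
The clause (¬w6) is unit, so w6 = False.
No clause remains; w2, w3 are free.

w1=True,  w2=False,  w3=True,  w4=False,  w5=False,  w6=False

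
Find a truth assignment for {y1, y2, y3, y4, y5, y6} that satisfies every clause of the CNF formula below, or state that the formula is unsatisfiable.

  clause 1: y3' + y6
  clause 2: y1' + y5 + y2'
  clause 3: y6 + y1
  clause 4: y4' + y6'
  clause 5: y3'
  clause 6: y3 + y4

y1 ↦ 1,  y2 ↦ 1,  y3 ↦ 0,  y4 ↦ 1,  y5 ↦ 1,  y6 ↦ 0

(y3') alone gives y3 = 0.
(y4) alone gives y4 = 1.
(y6') alone gives y6 = 0.
(y1) alone gives y1 = 1.
Suppose y5 = 1.
Every clause is now satisfied; y2 is unconstrained.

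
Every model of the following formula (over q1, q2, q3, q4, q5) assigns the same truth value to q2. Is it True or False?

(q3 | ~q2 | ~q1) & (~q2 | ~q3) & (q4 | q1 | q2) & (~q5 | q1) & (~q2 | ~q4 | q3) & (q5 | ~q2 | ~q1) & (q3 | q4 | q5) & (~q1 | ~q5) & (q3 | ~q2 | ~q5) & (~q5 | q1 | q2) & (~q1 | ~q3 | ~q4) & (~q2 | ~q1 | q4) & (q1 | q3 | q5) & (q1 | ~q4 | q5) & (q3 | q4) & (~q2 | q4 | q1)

Suppose q2 = 1.
From the singleton clause (~q3), q3 = 0.
From the singleton clause (~q1), q1 = 0.
From the singleton clause (~q5), q5 = 0.
That conflicts with the unit clause (q5).
So every satisfying assignment has q2 = False.

False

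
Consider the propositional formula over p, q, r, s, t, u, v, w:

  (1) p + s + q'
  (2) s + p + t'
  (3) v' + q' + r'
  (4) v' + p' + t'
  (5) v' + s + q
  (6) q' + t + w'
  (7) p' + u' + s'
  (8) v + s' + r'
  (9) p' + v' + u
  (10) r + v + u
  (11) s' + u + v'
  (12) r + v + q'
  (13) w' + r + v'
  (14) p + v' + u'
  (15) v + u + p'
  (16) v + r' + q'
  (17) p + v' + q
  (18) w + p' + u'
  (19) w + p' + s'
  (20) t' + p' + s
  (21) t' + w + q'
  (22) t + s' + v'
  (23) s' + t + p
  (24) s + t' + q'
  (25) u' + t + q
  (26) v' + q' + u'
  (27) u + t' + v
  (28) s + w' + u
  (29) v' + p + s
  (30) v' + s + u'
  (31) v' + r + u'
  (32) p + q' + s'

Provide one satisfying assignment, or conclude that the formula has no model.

p=0,  q=0,  r=1,  s=0,  t=0,  u=0,  v=0,  w=0

Suppose p = 0.
Suppose s = 0.
The clause (q') is unit, so q = 0.
The clause (t') is unit, so t = 0.
The clause (v') is unit, so v = 0.
The clause (u') is unit, so u = 0.
The clause (r) is unit, so r = 1.
The clause (w') is unit, so w = 0.
Every clause now holds.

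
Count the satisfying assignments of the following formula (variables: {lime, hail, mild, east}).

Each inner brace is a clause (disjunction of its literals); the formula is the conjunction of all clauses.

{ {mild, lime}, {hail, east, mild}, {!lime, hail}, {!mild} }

There are 2^4 = 16 truth assignments over (lime, hail, mild, east).
Check each against the 4 clauses (columns in the order lime, hail, mild, east):
  F F F F  ✗ fails (mild || lime)
  F F F T  ✗ fails (mild || lime)
  F F T F  ✗ fails (!mild)
  F F T T  ✗ fails (!mild)
  F T F F  ✗ fails (mild || lime)
  F T F T  ✗ fails (mild || lime)
  F T T F  ✗ fails (!mild)
  F T T T  ✗ fails (!mild)
  T F F F  ✗ fails (hail || east || mild)
  T F F T  ✗ fails (!lime || hail)
  T F T F  ✗ fails (!lime || hail)
  T F T T  ✗ fails (!lime || hail)
  T T F F  ✓ satisfies all
  T T F T  ✓ satisfies all
  T T T F  ✗ fails (!mild)
  T T T T  ✗ fails (!mild)
2 of the 16 rows are models.

2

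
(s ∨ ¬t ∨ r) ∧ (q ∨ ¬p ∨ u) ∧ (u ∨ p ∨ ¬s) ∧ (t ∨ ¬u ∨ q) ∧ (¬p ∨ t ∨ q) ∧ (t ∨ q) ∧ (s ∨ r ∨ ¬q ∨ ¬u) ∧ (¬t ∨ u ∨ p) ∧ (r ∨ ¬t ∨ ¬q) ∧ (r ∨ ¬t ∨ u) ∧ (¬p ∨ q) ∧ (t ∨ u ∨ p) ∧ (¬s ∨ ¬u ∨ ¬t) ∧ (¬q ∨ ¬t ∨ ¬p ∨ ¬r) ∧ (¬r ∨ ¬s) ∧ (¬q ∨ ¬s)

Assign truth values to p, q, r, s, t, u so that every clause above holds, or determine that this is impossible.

Case t = True:
Case s = False:
Unit clause (r) forces r = True.
Case u = True:
Case p = False:
Every clause is now satisfied; q is unconstrained.

p=False, q=True, r=True, s=False, t=True, u=True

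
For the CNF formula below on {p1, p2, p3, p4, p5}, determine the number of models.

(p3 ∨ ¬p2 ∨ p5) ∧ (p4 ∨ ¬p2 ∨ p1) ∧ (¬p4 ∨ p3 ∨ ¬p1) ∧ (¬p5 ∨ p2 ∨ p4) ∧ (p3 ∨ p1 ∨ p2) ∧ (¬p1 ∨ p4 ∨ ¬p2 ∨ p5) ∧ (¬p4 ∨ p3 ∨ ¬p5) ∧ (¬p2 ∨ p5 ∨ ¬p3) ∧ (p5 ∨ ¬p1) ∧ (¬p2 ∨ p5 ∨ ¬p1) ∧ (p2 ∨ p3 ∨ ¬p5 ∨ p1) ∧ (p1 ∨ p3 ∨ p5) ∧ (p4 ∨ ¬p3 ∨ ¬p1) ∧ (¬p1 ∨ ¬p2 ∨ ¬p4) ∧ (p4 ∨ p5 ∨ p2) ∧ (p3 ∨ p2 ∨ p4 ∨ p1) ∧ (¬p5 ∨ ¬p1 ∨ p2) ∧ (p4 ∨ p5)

There are 2^5 = 32 truth assignments over (p1, p2, p3, p4, p5).
Split on p3. With p3 = True, the clauses containing p3 are satisfied and ¬p3 drops from the rest; 3 of the 2^4 = 16 assignments to the other variables satisfy what remains.
With p3 = False, by the same count on the reduced clause set, 1 assignment works.
(One model: p1=F, p2=F, p3=T, p4=T, p5=F.)
Total: 3 + 1 = 4.

4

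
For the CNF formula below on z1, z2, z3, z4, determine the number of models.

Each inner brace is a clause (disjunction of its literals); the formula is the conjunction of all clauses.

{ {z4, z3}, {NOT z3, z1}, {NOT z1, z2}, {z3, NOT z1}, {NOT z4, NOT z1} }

There are 2^4 = 16 truth assignments over (z1, z2, z3, z4).
Check each against the 5 clauses (columns in the order z1, z2, z3, z4):
  F F F F  ✗ fails (z4 OR z3)
  F F F T  ✓ satisfies all
  F F T F  ✗ fails (NOT z3 OR z1)
  F F T T  ✗ fails (NOT z3 OR z1)
  F T F F  ✗ fails (z4 OR z3)
  F T F T  ✓ satisfies all
  F T T F  ✗ fails (NOT z3 OR z1)
  F T T T  ✗ fails (NOT z3 OR z1)
  T F F F  ✗ fails (z4 OR z3)
  T F F T  ✗ fails (NOT z1 OR z2)
  T F T F  ✗ fails (NOT z1 OR z2)
  T F T T  ✗ fails (NOT z1 OR z2)
  T T F F  ✗ fails (z4 OR z3)
  T T F T  ✗ fails (z3 OR NOT z1)
  T T T F  ✓ satisfies all
  T T T T  ✗ fails (NOT z4 OR NOT z1)
3 of the 16 rows are models.

3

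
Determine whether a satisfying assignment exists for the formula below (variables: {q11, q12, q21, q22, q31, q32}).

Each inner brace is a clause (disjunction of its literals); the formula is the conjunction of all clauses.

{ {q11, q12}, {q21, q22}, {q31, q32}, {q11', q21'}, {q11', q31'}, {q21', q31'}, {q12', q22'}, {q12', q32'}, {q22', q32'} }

No, unsatisfiable

Case q11 = 1:
From the singleton clause (q21'), q21 = 0.
From the singleton clause (q22), q22 = 1.
From the singleton clause (q31'), q31 = 0.
From the singleton clause (q32), q32 = 1.
But (q32') is also a unit clause — contradiction.
So q11 must be the other value — set q11 = 0.
From the singleton clause (q12), q12 = 1.
From the singleton clause (q22'), q22 = 0.
From the singleton clause (q21), q21 = 1.
From the singleton clause (q31'), q31 = 0.
From the singleton clause (q32), q32 = 1.
But (q32') is also a unit clause — contradiction.
Either choice for q11 ends in contradiction.
No assignment satisfies every clause.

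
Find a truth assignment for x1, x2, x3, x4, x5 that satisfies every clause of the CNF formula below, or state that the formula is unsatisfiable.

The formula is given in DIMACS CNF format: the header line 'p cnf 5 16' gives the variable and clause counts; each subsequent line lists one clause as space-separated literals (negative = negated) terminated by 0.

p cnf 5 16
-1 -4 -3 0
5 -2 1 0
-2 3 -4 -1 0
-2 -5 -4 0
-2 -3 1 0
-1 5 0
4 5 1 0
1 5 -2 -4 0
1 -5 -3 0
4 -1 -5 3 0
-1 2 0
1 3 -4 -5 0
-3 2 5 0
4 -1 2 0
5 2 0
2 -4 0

Try x1 = False.
Try x5 = True.
Unit clause (¬x3) forces x3 = False.
Unit clause (¬x4) forces x4 = False.
No clause remains; x2 is free.

x1: False, x2: True, x3: False, x4: False, x5: True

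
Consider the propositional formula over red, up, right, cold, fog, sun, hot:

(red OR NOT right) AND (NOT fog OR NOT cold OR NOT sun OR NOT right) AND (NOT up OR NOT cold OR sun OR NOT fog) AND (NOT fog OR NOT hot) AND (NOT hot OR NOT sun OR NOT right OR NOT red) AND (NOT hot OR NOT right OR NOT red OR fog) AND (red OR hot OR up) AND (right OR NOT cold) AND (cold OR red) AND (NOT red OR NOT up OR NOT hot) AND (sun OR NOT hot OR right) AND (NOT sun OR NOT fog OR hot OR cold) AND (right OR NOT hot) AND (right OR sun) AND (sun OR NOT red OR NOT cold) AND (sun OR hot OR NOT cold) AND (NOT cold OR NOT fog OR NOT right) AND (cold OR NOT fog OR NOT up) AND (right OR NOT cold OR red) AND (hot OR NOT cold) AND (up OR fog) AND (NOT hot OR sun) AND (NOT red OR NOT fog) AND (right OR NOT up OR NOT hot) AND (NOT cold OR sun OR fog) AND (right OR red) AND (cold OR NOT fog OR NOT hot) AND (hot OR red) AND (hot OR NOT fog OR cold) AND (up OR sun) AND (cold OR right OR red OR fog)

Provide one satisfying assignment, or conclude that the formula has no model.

red=true; up=true; right=false; cold=false; fog=false; sun=true; hot=false

Branch on red: set red = true.
(NOT fog) alone gives fog = false.
(up) alone gives up = true.
(NOT hot) alone gives hot = false.
(NOT cold) alone gives cold = false.
Branch on right: set right = false.
(sun) alone gives sun = true.
All clauses are satisfied.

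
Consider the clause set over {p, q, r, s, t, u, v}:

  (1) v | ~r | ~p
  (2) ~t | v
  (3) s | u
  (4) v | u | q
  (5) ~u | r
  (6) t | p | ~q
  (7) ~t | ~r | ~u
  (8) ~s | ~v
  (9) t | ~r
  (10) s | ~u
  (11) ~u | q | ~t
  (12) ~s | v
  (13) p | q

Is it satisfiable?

Unsatisfiable

Suppose t = 0.
(~r) alone gives r = 0.
(~u) alone gives u = 0.
(s) alone gives s = 1.
(~v) alone gives v = 0.
That conflicts with the unit clause (v).
Undo t and try t = 1.
(v) alone gives v = 1.
(~s) alone gives s = 0.
(u) alone gives u = 1.
That conflicts with the unit clause (~u).
Either choice for t ends in contradiction.
No assignment satisfies every clause.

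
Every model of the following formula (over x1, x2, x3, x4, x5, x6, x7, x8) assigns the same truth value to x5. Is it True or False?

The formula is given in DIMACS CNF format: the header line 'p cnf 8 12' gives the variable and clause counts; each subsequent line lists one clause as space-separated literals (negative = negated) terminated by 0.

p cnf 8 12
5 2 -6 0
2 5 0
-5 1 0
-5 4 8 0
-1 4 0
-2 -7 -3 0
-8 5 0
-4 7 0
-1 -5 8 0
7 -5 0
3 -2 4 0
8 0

True

Suppose x5 = False.
From the singleton clause (x2), x2 = True.
From the singleton clause (¬x8), x8 = False.
That conflicts with the unit clause (x8).
So every satisfying assignment has x5 = True.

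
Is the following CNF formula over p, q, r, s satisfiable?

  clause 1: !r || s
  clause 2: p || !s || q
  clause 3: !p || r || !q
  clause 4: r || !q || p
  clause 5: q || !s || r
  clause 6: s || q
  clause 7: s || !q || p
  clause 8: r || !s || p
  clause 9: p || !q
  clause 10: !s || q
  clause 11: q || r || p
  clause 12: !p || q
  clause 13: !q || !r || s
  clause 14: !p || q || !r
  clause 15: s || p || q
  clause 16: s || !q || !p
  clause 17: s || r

Try r = true.
The clause (s) is unit, so s = true.
The clause (q) is unit, so q = true.
The clause (p) is unit, so p = true.
All clauses are satisfied.
A satisfying assignment: p ↦ true; q ↦ true; r ↦ true; s ↦ true.

Satisfiable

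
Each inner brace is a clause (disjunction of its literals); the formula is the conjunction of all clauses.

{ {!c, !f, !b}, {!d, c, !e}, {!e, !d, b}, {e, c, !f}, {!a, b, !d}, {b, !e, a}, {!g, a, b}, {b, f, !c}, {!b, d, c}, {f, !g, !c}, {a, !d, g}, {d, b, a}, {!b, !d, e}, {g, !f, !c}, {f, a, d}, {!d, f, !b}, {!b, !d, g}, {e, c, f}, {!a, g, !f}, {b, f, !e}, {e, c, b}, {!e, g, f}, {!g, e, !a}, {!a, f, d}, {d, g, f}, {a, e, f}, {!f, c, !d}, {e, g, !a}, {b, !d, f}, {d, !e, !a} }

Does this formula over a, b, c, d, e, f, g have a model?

No, unsatisfiable

Branch on c: set c = false.
Branch on d: set d = false.
(!b) alone gives b = false.
(a) alone gives a = true.
(e) alone gives e = true.
That conflicts with the unit clause (!e).
So d must be the other value — set d = true.
(!e) alone gives e = false.
(!f) alone gives f = false.
That conflicts with the unit clause (f).
Either choice for d ends in contradiction.
So c must be the other value — set c = true.
Branch on f: set f = false.
(b) alone gives b = true.
(!g) alone gives g = false.
(!d) alone gives d = false.
That conflicts with the unit clause (d).
So f must be the other value — set f = true.
(!b) alone gives b = false.
(g) alone gives g = true.
(a) alone gives a = true.
(!d) alone gives d = false.
(e) alone gives e = true.
That conflicts with the unit clause (!e).
Either choice for f ends in contradiction.
Either choice for c ends in contradiction.
No assignment satisfies every clause.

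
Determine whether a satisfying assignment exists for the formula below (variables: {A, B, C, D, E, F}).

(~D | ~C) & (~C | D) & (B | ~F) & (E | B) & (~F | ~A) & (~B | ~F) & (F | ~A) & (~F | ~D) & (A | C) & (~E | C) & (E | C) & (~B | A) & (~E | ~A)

Unsatisfiable

Try D = 0.
From the singleton clause (~C), C = 0.
From the singleton clause (A), A = 1.
From the singleton clause (~F), F = 0.
Now (F) is unsatisfied and unit — conflict.
Undo D and try D = 1.
From the singleton clause (~C), C = 0.
From the singleton clause (~F), F = 0.
From the singleton clause (~A), A = 0.
Now (A) is unsatisfied and unit — conflict.
Either choice for D ends in contradiction.
No assignment satisfies every clause.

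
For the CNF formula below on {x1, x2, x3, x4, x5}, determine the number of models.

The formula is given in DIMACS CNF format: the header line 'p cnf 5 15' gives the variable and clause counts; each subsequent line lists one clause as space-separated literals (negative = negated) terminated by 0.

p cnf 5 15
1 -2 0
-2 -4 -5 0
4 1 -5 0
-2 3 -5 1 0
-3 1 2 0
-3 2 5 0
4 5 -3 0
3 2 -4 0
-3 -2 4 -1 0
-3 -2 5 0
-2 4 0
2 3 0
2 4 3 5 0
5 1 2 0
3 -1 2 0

There are 2^5 = 32 truth assignments over (x1, x2, x3, x4, x5).
Split on x4. With x4 = True, the clauses containing x4 are satisfied and ¬x4 drops from the rest; 2 of the 2^4 = 16 assignments to the other variables satisfy what remains.
With x4 = False, by the same count on the reduced clause set, 1 assignment works.
(One model: x1=T, x2=F, x3=T, x4=F, x5=T.)
Total: 2 + 1 = 3.

3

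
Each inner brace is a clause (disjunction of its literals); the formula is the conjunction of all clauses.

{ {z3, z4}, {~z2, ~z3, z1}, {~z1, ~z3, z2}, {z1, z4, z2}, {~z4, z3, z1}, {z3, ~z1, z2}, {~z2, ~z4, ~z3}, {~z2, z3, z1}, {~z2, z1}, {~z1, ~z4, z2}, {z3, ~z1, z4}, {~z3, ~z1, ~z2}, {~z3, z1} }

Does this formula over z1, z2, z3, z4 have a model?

Suppose z3 = 0.
The clause (z4) is unit, so z4 = 1.
The clause (z1) is unit, so z1 = 1.
The clause (z2) is unit, so z2 = 1.
Every clause now holds.
A satisfying assignment: z1=1, z2=1, z3=0, z4=1.

Yes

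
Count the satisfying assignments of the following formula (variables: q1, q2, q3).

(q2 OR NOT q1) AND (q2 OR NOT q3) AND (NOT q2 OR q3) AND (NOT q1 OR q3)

There are 2^3 = 8 truth assignments over (q1, q2, q3).
Split on q1. With q1 = true, the clauses containing q1 are satisfied and NOT q1 drops from the rest; 1 of the 2^2 = 4 assignments to the other variables satisfy what remains.
With q1 = false, by the same count on the reduced clause set, 2 assignments work.
Total: 1 + 2 = 3.

3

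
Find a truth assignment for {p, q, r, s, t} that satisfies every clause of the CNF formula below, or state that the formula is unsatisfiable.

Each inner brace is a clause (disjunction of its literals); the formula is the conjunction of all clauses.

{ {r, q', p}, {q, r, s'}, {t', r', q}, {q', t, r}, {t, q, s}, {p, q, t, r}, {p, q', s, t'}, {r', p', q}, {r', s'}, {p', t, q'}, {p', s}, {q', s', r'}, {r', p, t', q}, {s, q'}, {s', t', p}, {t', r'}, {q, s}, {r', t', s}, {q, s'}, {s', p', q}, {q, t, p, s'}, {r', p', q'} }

p: 1, q: 1, r: 0, s: 1, t: 1

Branch on r: set r = 0.
Branch on q: set q = 1.
From the singleton clause (p), p = 1.
From the singleton clause (t), t = 1.
From the singleton clause (s), s = 1.
All clauses are satisfied.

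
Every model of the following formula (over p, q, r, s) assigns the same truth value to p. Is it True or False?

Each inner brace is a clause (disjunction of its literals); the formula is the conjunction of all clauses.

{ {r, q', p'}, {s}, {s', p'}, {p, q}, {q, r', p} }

False

Suppose p = 1.
From the singleton clause (s), s = 1.
That conflicts with the unit clause (s').
So every satisfying assignment has p = False.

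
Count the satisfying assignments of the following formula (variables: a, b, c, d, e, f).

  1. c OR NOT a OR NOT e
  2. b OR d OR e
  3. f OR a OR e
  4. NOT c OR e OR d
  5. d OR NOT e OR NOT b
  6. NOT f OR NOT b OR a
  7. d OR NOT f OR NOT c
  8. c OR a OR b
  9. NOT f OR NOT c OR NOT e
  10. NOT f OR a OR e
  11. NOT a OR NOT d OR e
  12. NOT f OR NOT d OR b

9

There are 2^6 = 64 truth assignments over (a, b, c, d, e, f).
Split on f. With f = true, the clauses containing f are satisfied and NOT f drops from the rest; 1 of the 2^5 = 32 assignments to the other variables satisfy what remains.
With f = false, by the same count on the reduced clause set, 8 assignments work.
Total: 1 + 8 = 9.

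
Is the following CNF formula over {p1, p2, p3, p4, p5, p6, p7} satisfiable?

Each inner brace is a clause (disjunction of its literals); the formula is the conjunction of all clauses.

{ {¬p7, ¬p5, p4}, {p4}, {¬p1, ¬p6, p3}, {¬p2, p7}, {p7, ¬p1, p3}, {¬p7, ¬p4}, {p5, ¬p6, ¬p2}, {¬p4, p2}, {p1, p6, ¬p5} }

Unit clause (p4) forces p4 = True.
Unit clause (¬p7) forces p7 = False.
Unit clause (¬p2) forces p2 = False.
Now (p2) is unsatisfied and unit — conflict.
No assignment satisfies every clause.

No, unsatisfiable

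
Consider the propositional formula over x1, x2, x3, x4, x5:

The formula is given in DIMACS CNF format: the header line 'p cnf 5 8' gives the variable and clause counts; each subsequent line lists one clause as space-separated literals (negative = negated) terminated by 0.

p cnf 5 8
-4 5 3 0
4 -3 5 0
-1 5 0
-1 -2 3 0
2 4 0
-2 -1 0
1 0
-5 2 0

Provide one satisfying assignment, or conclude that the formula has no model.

(x1) alone gives x1 = True.
(x5) alone gives x5 = True.
(¬x2) alone gives x2 = False.
That conflicts with the unit clause (x2).

UNSATISFIABLE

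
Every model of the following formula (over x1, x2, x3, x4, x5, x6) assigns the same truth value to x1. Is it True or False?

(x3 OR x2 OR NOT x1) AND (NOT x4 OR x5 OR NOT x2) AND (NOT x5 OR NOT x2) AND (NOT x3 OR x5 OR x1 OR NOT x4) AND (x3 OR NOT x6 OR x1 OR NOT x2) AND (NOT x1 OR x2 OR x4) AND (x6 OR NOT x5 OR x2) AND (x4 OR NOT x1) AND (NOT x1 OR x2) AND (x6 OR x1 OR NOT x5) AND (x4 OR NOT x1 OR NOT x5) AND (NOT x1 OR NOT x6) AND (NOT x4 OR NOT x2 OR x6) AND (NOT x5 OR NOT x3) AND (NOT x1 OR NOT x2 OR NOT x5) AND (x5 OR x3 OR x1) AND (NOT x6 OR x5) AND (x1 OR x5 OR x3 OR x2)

False

Suppose x1 = true.
From the singleton clause (x4), x4 = true.
From the singleton clause (x2), x2 = true.
From the singleton clause (x5), x5 = true.
Now (NOT x5) is unsatisfied and unit — conflict.
So every satisfying assignment has x1 = False.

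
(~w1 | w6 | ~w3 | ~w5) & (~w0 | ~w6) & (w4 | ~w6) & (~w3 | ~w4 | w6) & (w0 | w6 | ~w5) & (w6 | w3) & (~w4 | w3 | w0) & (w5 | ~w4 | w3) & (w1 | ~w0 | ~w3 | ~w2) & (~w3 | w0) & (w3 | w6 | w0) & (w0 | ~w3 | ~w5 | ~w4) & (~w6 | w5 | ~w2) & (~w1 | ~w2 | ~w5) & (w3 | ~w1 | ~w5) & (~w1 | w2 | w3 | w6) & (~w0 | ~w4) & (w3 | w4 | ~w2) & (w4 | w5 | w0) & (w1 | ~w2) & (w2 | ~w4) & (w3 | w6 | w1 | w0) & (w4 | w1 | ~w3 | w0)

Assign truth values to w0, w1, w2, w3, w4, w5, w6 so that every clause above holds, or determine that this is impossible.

w0 ↦ 1,  w1 ↦ 1,  w2 ↦ 0,  w3 ↦ 1,  w4 ↦ 0,  w5 ↦ 0,  w6 ↦ 0

Suppose w0 = 1.
From the singleton clause (~w6), w6 = 0.
From the singleton clause (w3), w3 = 1.
From the singleton clause (~w4), w4 = 0.
Suppose w1 = 1.
From the singleton clause (~w5), w5 = 0.
Every clause is now satisfied; w2 is unconstrained.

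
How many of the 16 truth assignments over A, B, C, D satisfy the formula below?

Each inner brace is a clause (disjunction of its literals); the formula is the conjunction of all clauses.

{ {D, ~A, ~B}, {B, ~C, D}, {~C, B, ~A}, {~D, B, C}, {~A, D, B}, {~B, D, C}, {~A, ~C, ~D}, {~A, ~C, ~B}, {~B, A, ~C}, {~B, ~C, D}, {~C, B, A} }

There are 2^4 = 16 truth assignments over (A, B, C, D).
Check each against the 11 clauses (columns in the order A, B, C, D):
  F F F F  ✓ satisfies all
  F F F T  ✗ fails (~D | B | C)
  F F T F  ✗ fails (B | ~C | D)
  F F T T  ✗ fails (~C | B | A)
  F T F F  ✗ fails (~B | D | C)
  F T F T  ✓ satisfies all
  F T T F  ✗ fails (~B | A | ~C)
  F T T T  ✗ fails (~B | A | ~C)
  T F F F  ✗ fails (~A | D | B)
  T F F T  ✗ fails (~D | B | C)
  T F T F  ✗ fails (B | ~C | D)
  T F T T  ✗ fails (~C | B | ~A)
  T T F F  ✗ fails (D | ~A | ~B)
  T T F T  ✓ satisfies all
  T T T F  ✗ fails (D | ~A | ~B)
  T T T T  ✗ fails (~A | ~C | ~D)
3 of the 16 rows are models.

3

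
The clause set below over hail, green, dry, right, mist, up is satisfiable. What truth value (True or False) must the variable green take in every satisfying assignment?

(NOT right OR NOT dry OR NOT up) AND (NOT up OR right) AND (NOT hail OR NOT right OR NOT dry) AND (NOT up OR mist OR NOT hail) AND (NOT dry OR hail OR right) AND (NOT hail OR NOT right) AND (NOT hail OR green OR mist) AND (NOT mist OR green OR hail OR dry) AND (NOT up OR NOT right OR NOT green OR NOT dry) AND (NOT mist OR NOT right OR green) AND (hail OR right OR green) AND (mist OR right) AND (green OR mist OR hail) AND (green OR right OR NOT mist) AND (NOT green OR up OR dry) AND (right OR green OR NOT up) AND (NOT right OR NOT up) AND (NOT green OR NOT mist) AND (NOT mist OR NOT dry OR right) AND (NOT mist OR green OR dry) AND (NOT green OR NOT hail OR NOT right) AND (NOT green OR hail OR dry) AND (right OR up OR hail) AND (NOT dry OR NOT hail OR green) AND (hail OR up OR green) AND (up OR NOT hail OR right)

Suppose green = false.
Try up = false.
The clause (hail) is unit, so hail = true.
The clause (NOT right) is unit, so right = false.
But (right) is also a unit clause — contradiction.
Undo up and try up = true.
The clause (right) is unit, so right = true.
But (NOT right) is also a unit clause — contradiction.
Either choice for up ends in contradiction.
So every satisfying assignment has green = True.

True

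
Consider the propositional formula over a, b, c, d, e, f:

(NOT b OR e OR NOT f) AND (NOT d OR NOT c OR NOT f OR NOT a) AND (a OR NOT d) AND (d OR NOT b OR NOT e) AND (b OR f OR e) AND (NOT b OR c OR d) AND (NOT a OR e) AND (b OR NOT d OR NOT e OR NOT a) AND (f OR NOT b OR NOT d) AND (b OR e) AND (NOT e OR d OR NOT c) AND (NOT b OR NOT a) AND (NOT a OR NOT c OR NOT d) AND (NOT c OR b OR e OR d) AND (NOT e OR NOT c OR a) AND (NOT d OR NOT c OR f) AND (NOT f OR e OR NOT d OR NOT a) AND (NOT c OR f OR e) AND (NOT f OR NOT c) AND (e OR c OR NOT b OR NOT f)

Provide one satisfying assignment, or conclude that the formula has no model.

Case a = true:
Unit clause (e) forces e = true.
Unit clause (NOT b) forces b = false.
Unit clause (NOT d) forces d = false.
Unit clause (NOT c) forces c = false.
All clauses hold; f can take either value.

a ↦ true,  b ↦ false,  c ↦ false,  d ↦ false,  e ↦ true,  f ↦ true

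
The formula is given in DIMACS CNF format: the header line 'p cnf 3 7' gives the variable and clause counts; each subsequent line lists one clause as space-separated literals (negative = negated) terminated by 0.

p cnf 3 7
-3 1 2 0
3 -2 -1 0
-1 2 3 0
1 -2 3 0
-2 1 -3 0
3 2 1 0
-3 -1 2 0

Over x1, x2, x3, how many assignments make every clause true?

1

There are 2^3 = 8 truth assignments over (x1, x2, x3).
Check each against the 7 clauses (columns in the order x1, x2, x3):
  F F F  ✗ fails (x3 ∨ x2 ∨ x1)
  F F T  ✗ fails (¬x3 ∨ x1 ∨ x2)
  F T F  ✗ fails (x1 ∨ ¬x2 ∨ x3)
  F T T  ✗ fails (¬x2 ∨ x1 ∨ ¬x3)
  T F F  ✗ fails (¬x1 ∨ x2 ∨ x3)
  T F T  ✗ fails (¬x3 ∨ ¬x1 ∨ x2)
  T T F  ✗ fails (x3 ∨ ¬x2 ∨ ¬x1)
  T T T  ✓ satisfies all
1 of the 8 rows is a model.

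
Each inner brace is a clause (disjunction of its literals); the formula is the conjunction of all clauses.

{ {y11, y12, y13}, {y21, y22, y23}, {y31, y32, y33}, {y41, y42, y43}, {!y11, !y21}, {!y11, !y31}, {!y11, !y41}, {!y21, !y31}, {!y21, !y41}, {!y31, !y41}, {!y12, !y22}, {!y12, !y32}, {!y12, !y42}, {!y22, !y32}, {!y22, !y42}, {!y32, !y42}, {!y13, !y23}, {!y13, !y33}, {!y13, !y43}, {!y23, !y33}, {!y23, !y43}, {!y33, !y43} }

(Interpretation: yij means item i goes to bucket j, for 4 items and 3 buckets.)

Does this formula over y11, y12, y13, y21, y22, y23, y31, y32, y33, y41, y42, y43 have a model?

No

Branch on y11: set y11 = false.
Branch on y12: set y12 = true.
The clause (!y22) is unit, so y22 = false.
The clause (!y32) is unit, so y32 = false.
The clause (!y42) is unit, so y42 = false.
Branch on y21: set y21 = true.
The clause (!y31) is unit, so y31 = false.
The clause (y33) is unit, so y33 = true.
The clause (!y41) is unit, so y41 = false.
The clause (y43) is unit, so y43 = true.
That conflicts with the unit clause (!y43).
Undo y21 and try y21 = false.
The clause (y23) is unit, so y23 = true.
The clause (!y13) is unit, so y13 = false.
The clause (!y33) is unit, so y33 = false.
The clause (y31) is unit, so y31 = true.
The clause (!y41) is unit, so y41 = false.
The clause (y43) is unit, so y43 = true.
That conflicts with the unit clause (!y43).
Both values of y21 lead to a conflict.
Undo y12 and try y12 = false.
The clause (y13) is unit, so y13 = true.
The clause (!y23) is unit, so y23 = false.
The clause (!y33) is unit, so y33 = false.
The clause (!y43) is unit, so y43 = false.
Branch on y21: set y21 = true.
The clause (!y31) is unit, so y31 = false.
The clause (y32) is unit, so y32 = true.
The clause (!y41) is unit, so y41 = false.
The clause (y42) is unit, so y42 = true.
That conflicts with the unit clause (!y42).
Undo y21 and try y21 = false.
The clause (y22) is unit, so y22 = true.
The clause (!y32) is unit, so y32 = false.
The clause (y31) is unit, so y31 = true.
The clause (!y41) is unit, so y41 = false.
The clause (y42) is unit, so y42 = true.
That conflicts with the unit clause (!y42).
Both values of y21 lead to a conflict.
Both values of y12 lead to a conflict.
Undo y11 and try y11 = true.
The clause (!y21) is unit, so y21 = false.
The clause (!y31) is unit, so y31 = false.
The clause (!y41) is unit, so y41 = false.
Branch on y22: set y22 = true.
The clause (!y12) is unit, so y12 = false.
The clause (!y32) is unit, so y32 = false.
The clause (y33) is unit, so y33 = true.
The clause (!y42) is unit, so y42 = false.
The clause (y43) is unit, so y43 = true.
That conflicts with the unit clause (!y43).
Undo y22 and try y22 = false.
The clause (y23) is unit, so y23 = true.
The clause (!y13) is unit, so y13 = false.
The clause (!y33) is unit, so y33 = false.
The clause (y32) is unit, so y32 = true.
The clause (!y12) is unit, so y12 = false.
The clause (!y42) is unit, so y42 = false.
The clause (y43) is unit, so y43 = true.
That conflicts with the unit clause (!y43).
Both values of y22 lead to a conflict.
Both values of y11 lead to a conflict.
No assignment satisfies every clause.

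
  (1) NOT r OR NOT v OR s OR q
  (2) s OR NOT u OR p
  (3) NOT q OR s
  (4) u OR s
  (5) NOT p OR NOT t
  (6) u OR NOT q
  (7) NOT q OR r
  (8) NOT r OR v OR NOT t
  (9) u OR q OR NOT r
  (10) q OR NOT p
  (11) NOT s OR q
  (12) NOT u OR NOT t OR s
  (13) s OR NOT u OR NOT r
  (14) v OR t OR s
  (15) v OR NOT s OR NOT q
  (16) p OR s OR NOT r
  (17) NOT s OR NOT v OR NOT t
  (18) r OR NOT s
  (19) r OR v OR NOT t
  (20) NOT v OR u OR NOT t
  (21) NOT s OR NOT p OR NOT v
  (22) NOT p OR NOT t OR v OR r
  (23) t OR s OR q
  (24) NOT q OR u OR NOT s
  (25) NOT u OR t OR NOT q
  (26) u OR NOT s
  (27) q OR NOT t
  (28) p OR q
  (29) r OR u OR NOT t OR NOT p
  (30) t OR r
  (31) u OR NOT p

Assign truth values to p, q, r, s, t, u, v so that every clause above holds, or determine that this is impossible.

UNSATISFIABLE

Branch on q: set q = false.
From the singleton clause (NOT p), p = false.
Now (p) is unsatisfied and unit — conflict.
Undo q and try q = true.
From the singleton clause (s), s = true.
From the singleton clause (u), u = true.
From the singleton clause (r), r = true.
From the singleton clause (v), v = true.
From the singleton clause (NOT t), t = false.
Now (t) is unsatisfied and unit — conflict.
Both values of q lead to a conflict.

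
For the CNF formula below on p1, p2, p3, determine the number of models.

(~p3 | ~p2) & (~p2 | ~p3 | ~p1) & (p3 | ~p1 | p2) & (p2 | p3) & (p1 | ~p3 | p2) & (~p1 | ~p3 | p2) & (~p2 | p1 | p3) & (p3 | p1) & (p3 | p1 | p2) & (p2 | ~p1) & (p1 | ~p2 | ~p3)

There are 2^3 = 8 truth assignments over (p1, p2, p3).
Split on p3. With p3 = 1, the clauses containing p3 are satisfied and ~p3 drops from the rest; 0 of the 2^2 = 4 assignments to the other variables satisfy what remains.
With p3 = 0, by the same count on the reduced clause set, 1 assignment works.
(One model: p1=T, p2=T, p3=F.)
Total: 0 + 1 = 1.

1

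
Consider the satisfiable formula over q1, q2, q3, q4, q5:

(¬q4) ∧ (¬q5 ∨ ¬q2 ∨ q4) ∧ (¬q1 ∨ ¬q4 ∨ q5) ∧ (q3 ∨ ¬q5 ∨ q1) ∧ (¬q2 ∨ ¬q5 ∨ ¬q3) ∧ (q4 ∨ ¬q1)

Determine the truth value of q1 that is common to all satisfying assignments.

Suppose q1 = True.
From the singleton clause (¬q4), q4 = False.
That conflicts with the unit clause (q4).
So every satisfying assignment has q1 = False.

False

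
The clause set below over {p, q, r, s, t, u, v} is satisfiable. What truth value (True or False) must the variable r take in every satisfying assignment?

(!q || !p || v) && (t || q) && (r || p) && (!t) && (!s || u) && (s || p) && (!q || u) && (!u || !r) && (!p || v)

False

Suppose r = true.
Unit clause (!t) forces t = false.
Unit clause (q) forces q = true.
Unit clause (u) forces u = true.
Now (!u) is unsatisfied and unit — conflict.
So every satisfying assignment has r = False.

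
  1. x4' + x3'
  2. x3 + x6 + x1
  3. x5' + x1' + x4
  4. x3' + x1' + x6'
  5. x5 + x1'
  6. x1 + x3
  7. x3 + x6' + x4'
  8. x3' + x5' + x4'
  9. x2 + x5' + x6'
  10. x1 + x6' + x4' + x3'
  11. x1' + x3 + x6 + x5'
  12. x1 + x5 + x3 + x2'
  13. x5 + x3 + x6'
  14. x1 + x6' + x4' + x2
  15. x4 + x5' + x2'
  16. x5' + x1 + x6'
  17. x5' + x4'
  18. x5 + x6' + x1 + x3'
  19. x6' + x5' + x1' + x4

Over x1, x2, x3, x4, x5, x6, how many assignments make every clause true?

There are 2^6 = 64 truth assignments over (x1, x2, x3, x4, x5, x6).
Split on x6. With x6 = 1, the clauses containing x6 are satisfied and x6' drops from the rest; 0 of the 2^5 = 32 assignments to the other variables satisfy what remains.
With x6 = 0, by the same count on the reduced clause set, 3 assignments work.
Total: 0 + 3 = 3.

3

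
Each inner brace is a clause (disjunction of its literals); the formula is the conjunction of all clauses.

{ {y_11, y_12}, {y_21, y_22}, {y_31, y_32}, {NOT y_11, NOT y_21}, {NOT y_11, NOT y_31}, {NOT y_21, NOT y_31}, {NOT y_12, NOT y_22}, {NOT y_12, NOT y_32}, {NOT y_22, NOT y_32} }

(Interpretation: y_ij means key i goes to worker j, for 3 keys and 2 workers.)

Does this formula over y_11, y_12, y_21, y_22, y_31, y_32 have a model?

Branch on y_11: set y_11 = true.
(NOT y_21) alone gives y_21 = false.
(y_22) alone gives y_22 = true.
(NOT y_31) alone gives y_31 = false.
(y_32) alone gives y_32 = true.
But (NOT y_32) is also a unit clause — contradiction.
Undo y_11 and try y_11 = false.
(y_12) alone gives y_12 = true.
(NOT y_22) alone gives y_22 = false.
(y_21) alone gives y_21 = true.
(NOT y_31) alone gives y_31 = false.
(y_32) alone gives y_32 = true.
But (NOT y_32) is also a unit clause — contradiction.
Neither y_11 = true nor y_11 = false works.
No assignment satisfies every clause.

No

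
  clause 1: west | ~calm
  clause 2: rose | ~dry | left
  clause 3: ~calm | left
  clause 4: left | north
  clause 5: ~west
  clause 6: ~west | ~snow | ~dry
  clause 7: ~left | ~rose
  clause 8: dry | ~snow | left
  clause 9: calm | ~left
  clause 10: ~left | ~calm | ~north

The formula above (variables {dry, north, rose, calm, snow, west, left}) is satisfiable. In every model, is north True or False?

Suppose north = 0.
The clause (left) is unit, so left = 1.
The clause (~west) is unit, so west = 0.
The clause (~calm) is unit, so calm = 0.
That conflicts with the unit clause (calm).
So every satisfying assignment has north = True.

True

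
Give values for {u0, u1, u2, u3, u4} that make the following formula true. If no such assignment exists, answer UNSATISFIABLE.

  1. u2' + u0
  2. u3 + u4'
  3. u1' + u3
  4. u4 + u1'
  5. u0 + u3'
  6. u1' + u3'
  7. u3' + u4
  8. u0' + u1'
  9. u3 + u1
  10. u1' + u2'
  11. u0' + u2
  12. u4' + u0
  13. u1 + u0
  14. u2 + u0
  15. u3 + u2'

u0=1, u1=0, u2=1, u3=1, u4=1

Branch on u2: set u2 = 1.
Unit clause (u0) forces u0 = 1.
Unit clause (u1') forces u1 = 0.
Unit clause (u3) forces u3 = 1.
Unit clause (u4) forces u4 = 1.
This assignment satisfies each clause.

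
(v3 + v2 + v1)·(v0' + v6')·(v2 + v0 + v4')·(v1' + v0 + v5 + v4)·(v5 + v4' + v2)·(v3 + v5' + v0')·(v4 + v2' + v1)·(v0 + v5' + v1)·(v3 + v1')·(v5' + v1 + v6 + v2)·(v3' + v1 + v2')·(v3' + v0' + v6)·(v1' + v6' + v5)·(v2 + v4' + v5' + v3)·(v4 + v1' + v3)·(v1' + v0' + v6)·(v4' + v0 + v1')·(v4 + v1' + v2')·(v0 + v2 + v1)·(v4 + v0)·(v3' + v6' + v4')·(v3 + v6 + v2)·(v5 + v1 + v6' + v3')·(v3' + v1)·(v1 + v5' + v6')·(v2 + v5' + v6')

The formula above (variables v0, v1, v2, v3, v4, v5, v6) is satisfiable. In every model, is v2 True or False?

Suppose v2 = 0.
Case v3 = 1:
Unit clause (v1) forces v1 = 1.
Case v0 = 0:
Unit clause (v4') forces v4 = 0.
That conflicts with the unit clause (v4).
Undo v0 and try v0 = 1.
Unit clause (v6') forces v6 = 0.
That conflicts with the unit clause (v6).
Either choice for v0 ends in contradiction.
Undo v3 and try v3 = 0.
Unit clause (v1) forces v1 = 1.
That conflicts with the unit clause (v1').
Either choice for v3 ends in contradiction.
So every satisfying assignment has v2 = True.

True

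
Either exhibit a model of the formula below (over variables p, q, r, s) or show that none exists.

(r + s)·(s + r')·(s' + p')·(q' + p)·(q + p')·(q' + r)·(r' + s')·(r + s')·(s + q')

Case r = 1:
From the singleton clause (s), s = 1.
But (s') is also a unit clause — contradiction.
Backtrack on r: now try r = 0.
From the singleton clause (s), s = 1.
But (s') is also a unit clause — contradiction.
Neither r = 1 nor r = 0 works.

UNSATISFIABLE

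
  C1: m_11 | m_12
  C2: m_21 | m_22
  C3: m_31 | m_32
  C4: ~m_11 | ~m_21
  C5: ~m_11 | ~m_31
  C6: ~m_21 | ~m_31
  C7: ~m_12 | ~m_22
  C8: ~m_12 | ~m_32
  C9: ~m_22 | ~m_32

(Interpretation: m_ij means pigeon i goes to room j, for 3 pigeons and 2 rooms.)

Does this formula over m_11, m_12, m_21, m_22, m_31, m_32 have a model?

No, unsatisfiable

Try m_11 = 1.
Unit clause (~m_21) forces m_21 = 0.
Unit clause (m_22) forces m_22 = 1.
Unit clause (~m_31) forces m_31 = 0.
Unit clause (m_32) forces m_32 = 1.
But (~m_32) is also a unit clause — contradiction.
Backtrack on m_11: now try m_11 = 0.
Unit clause (m_12) forces m_12 = 1.
Unit clause (~m_22) forces m_22 = 0.
Unit clause (m_21) forces m_21 = 1.
Unit clause (~m_31) forces m_31 = 0.
Unit clause (m_32) forces m_32 = 1.
But (~m_32) is also a unit clause — contradiction.
Both values of m_11 lead to a conflict.
No assignment satisfies every clause.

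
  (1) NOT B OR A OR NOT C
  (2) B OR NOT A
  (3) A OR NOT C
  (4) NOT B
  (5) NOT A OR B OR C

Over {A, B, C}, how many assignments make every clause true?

1

There are 2^3 = 8 truth assignments over (A, B, C).
Split on A. With A = true, the clauses containing A are satisfied and NOT A drops from the rest; 0 of the 2^2 = 4 assignments to the other variables satisfy what remains.
With A = false, by the same count on the reduced clause set, 1 assignment works.
(One model: A=F, B=F, C=F.)
Total: 0 + 1 = 1.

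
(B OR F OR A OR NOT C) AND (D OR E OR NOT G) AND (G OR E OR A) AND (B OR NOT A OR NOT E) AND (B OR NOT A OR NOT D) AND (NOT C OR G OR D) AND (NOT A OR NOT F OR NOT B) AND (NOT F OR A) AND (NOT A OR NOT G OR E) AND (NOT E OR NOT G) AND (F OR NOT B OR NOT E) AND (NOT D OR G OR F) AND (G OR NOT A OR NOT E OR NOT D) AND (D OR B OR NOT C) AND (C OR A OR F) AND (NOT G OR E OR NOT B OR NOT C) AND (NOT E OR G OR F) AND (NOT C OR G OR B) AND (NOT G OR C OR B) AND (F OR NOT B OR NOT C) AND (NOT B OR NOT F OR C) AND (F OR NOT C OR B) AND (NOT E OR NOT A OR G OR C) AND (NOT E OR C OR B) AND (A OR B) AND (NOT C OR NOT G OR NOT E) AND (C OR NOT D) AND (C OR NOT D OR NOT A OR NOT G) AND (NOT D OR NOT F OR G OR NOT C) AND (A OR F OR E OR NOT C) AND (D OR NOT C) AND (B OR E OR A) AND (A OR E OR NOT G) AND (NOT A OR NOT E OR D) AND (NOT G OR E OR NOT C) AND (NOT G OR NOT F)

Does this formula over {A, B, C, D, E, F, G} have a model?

Case F = false:
Case E = false:
Case D = false:
From the singleton clause (NOT G), G = false.
From the singleton clause (A), A = true.
From the singleton clause (NOT C), C = false.
Every clause is now satisfied; B is unconstrained.
A satisfying assignment: A=true, B=true, C=false, D=false, E=false, F=false, G=false.

Yes, satisfiable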